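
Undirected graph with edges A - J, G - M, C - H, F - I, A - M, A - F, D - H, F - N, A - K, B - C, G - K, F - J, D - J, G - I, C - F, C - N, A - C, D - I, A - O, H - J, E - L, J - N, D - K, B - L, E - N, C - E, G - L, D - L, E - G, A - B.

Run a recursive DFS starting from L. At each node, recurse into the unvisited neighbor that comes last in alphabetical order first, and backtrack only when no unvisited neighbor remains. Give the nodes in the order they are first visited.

L G M A O K D J N F I C H E B

Visit L
L → G
G → M
M → A
A → O
A → K
K → D
D → J
J → N
N → F
F → I
F → C
C → H
C → E
C → B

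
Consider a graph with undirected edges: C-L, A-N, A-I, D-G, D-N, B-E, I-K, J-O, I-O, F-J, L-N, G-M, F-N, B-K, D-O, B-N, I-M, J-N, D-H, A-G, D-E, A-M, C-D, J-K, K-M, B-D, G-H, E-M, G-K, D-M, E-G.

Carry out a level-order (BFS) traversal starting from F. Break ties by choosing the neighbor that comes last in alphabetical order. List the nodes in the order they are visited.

F -> N -> J -> L -> D -> B -> A -> O -> K -> C -> M -> H -> G -> E -> I

Visit F; enqueue N, J → queue [N, J]
Visit N; enqueue L, D, B, A → queue [J, L, D, B, A]
Visit J; enqueue O, K → queue [L, D, B, A, O, K]
Visit L; enqueue C → queue [D, B, A, O, K, C]
Visit D; enqueue M, H, G, E → queue [B, A, O, K, C, M, H, G, E]
Visit B → queue [A, O, K, C, M, H, G, E]
Visit A; enqueue I → queue [O, K, C, M, H, G, E, I]
Visit O → queue [K, C, M, H, G, E, I]
Visit K → queue [C, M, H, G, E, I]
Visit C → queue [M, H, G, E, I]
Visit M → queue [H, G, E, I]
Visit H → queue [G, E, I]
Visit G → queue [E, I]
Visit E → queue [I]
Visit I → queue []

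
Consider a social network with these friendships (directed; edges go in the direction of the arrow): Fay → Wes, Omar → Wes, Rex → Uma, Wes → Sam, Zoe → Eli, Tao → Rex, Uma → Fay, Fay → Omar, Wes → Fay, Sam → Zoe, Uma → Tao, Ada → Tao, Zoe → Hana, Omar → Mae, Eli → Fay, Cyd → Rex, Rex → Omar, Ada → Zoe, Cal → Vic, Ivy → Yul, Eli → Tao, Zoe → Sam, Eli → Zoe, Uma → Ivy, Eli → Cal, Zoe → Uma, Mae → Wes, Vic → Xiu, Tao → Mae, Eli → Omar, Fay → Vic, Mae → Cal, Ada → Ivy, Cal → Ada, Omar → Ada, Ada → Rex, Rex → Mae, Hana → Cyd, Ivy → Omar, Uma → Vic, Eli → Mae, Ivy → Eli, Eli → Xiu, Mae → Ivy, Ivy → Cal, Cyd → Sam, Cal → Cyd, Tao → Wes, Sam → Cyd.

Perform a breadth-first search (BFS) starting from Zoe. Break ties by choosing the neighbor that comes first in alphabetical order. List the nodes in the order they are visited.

Zoe, Eli, Hana, Sam, Uma, Cal, Fay, Mae, Omar, Tao, Xiu, Cyd, Ivy, Vic, Ada, Wes, Rex, Yul

Visit Zoe; enqueue Eli, Hana, Sam, Uma → queue [Eli, Hana, Sam, Uma]
Visit Eli; enqueue Cal, Fay, Mae, Omar, Tao, Xiu → queue [Hana, Sam, Uma, Cal, Fay, Mae, Omar, Tao, Xiu]
Visit Hana; enqueue Cyd → queue [Sam, Uma, Cal, Fay, Mae, Omar, Tao, Xiu, Cyd]
Visit Sam → queue [Uma, Cal, Fay, Mae, Omar, Tao, Xiu, Cyd]
Visit Uma; enqueue Ivy, Vic → queue [Cal, Fay, Mae, Omar, Tao, Xiu, Cyd, Ivy, Vic]
Visit Cal; enqueue Ada → queue [Fay, Mae, Omar, Tao, Xiu, Cyd, Ivy, Vic, Ada]
Visit Fay; enqueue Wes → queue [Mae, Omar, Tao, Xiu, Cyd, Ivy, Vic, Ada, Wes]
Visit Mae → queue [Omar, Tao, Xiu, Cyd, Ivy, Vic, Ada, Wes]
Visit Omar → queue [Tao, Xiu, Cyd, Ivy, Vic, Ada, Wes]
Visit Tao; enqueue Rex → queue [Xiu, Cyd, Ivy, Vic, Ada, Wes, Rex]
Visit Xiu → queue [Cyd, Ivy, Vic, Ada, Wes, Rex]
Visit Cyd → queue [Ivy, Vic, Ada, Wes, Rex]
Visit Ivy; enqueue Yul → queue [Vic, Ada, Wes, Rex, Yul]
Visit Vic → queue [Ada, Wes, Rex, Yul]
Visit Ada → queue [Wes, Rex, Yul]
Visit Wes → queue [Rex, Yul]
Visit Rex → queue [Yul]
Visit Yul → queue []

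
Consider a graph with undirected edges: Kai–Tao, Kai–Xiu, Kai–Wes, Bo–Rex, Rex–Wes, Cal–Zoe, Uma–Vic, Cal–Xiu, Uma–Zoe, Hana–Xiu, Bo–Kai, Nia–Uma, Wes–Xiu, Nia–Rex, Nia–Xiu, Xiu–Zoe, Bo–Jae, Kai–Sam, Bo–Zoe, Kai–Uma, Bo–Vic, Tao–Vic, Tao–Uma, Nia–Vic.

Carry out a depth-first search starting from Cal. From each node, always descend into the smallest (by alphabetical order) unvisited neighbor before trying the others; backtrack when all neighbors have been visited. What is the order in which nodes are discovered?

Cal, Xiu, Hana, Kai, Bo, Jae, Rex, Nia, Uma, Tao, Vic, Zoe, Wes, Sam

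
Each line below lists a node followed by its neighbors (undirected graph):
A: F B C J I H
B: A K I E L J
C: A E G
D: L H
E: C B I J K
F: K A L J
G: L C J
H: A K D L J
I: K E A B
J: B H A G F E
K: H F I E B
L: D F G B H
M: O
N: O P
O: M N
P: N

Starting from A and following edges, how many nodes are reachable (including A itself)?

12

BFS from A visits: A, B, C, F, H, I, J, E, K, L, G, D
Reachable nodes: 12 of 16 total.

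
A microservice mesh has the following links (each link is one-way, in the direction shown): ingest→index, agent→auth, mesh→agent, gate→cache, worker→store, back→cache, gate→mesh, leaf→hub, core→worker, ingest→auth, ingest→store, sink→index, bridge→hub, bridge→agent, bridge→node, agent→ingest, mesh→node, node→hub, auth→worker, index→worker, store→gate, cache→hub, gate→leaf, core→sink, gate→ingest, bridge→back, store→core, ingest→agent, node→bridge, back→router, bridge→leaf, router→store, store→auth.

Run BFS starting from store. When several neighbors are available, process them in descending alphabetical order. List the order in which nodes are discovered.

Visit store; enqueue gate, core, auth → queue [gate, core, auth]
Visit gate; enqueue mesh, leaf, ingest, cache → queue [core, auth, mesh, leaf, ingest, cache]
Visit core; enqueue worker, sink → queue [auth, mesh, leaf, ingest, cache, worker, sink]
Visit auth → queue [mesh, leaf, ingest, cache, worker, sink]
Visit mesh; enqueue node, agent → queue [leaf, ingest, cache, worker, sink, node, agent]
Visit leaf; enqueue hub → queue [ingest, cache, worker, sink, node, agent, hub]
Visit ingest; enqueue index → queue [cache, worker, sink, node, agent, hub, index]
Visit cache → queue [worker, sink, node, agent, hub, index]
Visit worker → queue [sink, node, agent, hub, index]
Visit sink → queue [node, agent, hub, index]
Visit node; enqueue bridge → queue [agent, hub, index, bridge]
Visit agent → queue [hub, index, bridge]
Visit hub → queue [index, bridge]
Visit index → queue [bridge]
Visit bridge; enqueue back → queue [back]
Visit back; enqueue router → queue [router]
Visit router → queue []

store gate core auth mesh leaf ingest cache worker sink node agent hub index bridge back router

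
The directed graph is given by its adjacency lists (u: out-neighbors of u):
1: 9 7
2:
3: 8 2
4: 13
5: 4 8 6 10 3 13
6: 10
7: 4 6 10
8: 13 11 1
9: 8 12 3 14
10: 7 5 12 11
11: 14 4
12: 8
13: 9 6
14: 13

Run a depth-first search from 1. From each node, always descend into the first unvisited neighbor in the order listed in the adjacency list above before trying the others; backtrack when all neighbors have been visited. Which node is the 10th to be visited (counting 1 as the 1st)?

Visit 1
1 → 9
9 → 8
8 → 13
13 → 6
6 → 10
10 → 7
7 → 4
10 → 5
5 → 3
3 → 2
10 → 12
10 → 11
11 → 14

Visit order: 1, 9, 8, 13, 6, 10, 7, 4, 5, 3, 2, 12, 11, 14

3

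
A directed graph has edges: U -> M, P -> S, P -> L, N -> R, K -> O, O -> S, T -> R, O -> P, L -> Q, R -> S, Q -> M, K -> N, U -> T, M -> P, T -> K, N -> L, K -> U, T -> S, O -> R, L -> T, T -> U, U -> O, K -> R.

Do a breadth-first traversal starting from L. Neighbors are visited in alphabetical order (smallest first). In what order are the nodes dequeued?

L, Q, T, M, K, R, S, U, P, N, O

Visit L; enqueue Q, T → queue [Q, T]
Visit Q; enqueue M → queue [T, M]
Visit T; enqueue K, R, S, U → queue [M, K, R, S, U]
Visit M; enqueue P → queue [K, R, S, U, P]
Visit K; enqueue N, O → queue [R, S, U, P, N, O]
Visit R → queue [S, U, P, N, O]
Visit S → queue [U, P, N, O]
Visit U → queue [P, N, O]
Visit P → queue [N, O]
Visit N → queue [O]
Visit O → queue []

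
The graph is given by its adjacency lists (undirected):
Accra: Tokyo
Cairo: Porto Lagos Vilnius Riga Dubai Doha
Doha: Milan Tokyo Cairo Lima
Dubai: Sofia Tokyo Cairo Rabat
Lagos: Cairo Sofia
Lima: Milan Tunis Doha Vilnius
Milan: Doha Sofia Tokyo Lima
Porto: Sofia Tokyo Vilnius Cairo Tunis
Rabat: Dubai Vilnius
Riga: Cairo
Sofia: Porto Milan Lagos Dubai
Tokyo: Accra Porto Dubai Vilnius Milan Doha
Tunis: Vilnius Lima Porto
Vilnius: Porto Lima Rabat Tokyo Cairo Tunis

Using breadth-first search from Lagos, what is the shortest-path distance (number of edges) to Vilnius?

Level 0: Lagos
Level 1: Cairo, Sofia
Level 2: Doha, Dubai, Milan, Porto, Riga, Vilnius
Level 3: Lima, Rabat, Tokyo, Tunis
Level 4: Accra
Vilnius first appears at level 2.

2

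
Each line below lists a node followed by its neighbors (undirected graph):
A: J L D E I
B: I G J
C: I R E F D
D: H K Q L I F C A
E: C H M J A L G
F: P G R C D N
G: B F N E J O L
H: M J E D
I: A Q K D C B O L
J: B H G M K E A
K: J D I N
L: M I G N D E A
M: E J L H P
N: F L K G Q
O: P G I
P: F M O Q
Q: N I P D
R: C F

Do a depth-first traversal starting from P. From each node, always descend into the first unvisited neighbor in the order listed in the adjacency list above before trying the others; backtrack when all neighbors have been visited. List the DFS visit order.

Visit P
P → F
F → G
G → B
B → I
I → A
A → J
J → H
H → M
M → E
E → C
C → R
C → D
D → K
K → N
N → L
N → Q
I → O

P, F, G, B, I, A, J, H, M, E, C, R, D, K, N, L, Q, O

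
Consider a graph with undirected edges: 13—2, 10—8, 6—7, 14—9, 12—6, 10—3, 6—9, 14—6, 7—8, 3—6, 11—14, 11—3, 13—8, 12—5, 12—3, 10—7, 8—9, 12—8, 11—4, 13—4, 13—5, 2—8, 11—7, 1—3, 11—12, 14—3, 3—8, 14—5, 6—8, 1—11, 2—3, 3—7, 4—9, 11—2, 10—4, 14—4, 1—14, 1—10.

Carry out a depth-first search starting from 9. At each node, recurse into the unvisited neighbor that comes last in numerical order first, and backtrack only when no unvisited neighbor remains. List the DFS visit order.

9 → 14 → 11 → 12 → 8 → 13 → 5 → 4 → 10 → 7 → 6 → 3 → 2 → 1

Visit 9
9 → 14
14 → 11
11 → 12
12 → 8
8 → 13
13 → 5
13 → 4
4 → 10
10 → 7
7 → 6
6 → 3
3 → 2
3 → 1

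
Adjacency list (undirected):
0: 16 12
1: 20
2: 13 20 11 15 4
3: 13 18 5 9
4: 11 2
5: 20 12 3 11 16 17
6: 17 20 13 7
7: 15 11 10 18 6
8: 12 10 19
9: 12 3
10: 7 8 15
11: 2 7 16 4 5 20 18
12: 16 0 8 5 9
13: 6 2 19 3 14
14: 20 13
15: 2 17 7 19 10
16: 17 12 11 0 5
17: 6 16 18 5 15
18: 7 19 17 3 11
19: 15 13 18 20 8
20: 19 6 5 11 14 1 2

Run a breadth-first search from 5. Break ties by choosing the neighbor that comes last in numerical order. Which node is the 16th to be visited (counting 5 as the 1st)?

Visit 5; enqueue 20, 17, 16, 12, 11, 3 → queue [20, 17, 16, 12, 11, 3]
Visit 20; enqueue 19, 14, 6, 2, 1 → queue [17, 16, 12, 11, 3, 19, 14, 6, 2, 1]
Visit 17; enqueue 18, 15 → queue [16, 12, 11, 3, 19, 14, 6, 2, 1, 18, 15]
Visit 16; enqueue 0 → queue [12, 11, 3, 19, 14, 6, 2, 1, 18, 15, 0]
Visit 12; enqueue 9, 8 → queue [11, 3, 19, 14, 6, 2, 1, 18, 15, 0, 9, 8]
Visit 11; enqueue 7, 4 → queue [3, 19, 14, 6, 2, 1, 18, 15, 0, 9, 8, 7, 4]
Visit 3; enqueue 13 → queue [19, 14, 6, 2, 1, 18, 15, 0, 9, 8, 7, 4, 13]
Visit 19 → queue [14, 6, 2, 1, 18, 15, 0, 9, 8, 7, 4, 13]
Visit 14 → queue [6, 2, 1, 18, 15, 0, 9, 8, 7, 4, 13]
Visit 6 → queue [2, 1, 18, 15, 0, 9, 8, 7, 4, 13]
Visit 2 → queue [1, 18, 15, 0, 9, 8, 7, 4, 13]
Visit 1 → queue [18, 15, 0, 9, 8, 7, 4, 13]
Visit 18 → queue [15, 0, 9, 8, 7, 4, 13]
Visit 15; enqueue 10 → queue [0, 9, 8, 7, 4, 13, 10]
Visit 0 → queue [9, 8, 7, 4, 13, 10]
Visit 9 → queue [8, 7, 4, 13, 10]
Visit 8 → queue [7, 4, 13, 10]
Visit 7 → queue [4, 13, 10]
Visit 4 → queue [13, 10]
Visit 13 → queue [10]
Visit 10 → queue []

Visit order: 5, 20, 17, 16, 12, 11, 3, 19, 14, 6, 2, 1, 18, 15, 0, 9, 8, 7, 4, 13, 10

9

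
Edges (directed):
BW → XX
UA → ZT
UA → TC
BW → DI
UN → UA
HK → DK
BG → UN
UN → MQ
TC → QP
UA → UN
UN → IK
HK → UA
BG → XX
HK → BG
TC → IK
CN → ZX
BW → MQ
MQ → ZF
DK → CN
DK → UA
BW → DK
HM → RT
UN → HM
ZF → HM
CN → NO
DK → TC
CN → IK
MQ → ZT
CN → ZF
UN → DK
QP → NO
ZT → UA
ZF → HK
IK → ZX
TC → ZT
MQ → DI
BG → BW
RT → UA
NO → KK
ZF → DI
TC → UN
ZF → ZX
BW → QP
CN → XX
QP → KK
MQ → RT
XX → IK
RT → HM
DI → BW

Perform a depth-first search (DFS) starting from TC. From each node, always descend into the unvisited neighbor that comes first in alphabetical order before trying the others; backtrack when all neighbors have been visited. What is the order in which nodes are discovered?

TC → IK → ZX → QP → KK → NO → UN → DK → CN → XX → ZF → DI → BW → MQ → RT → HM → UA → ZT → HK → BG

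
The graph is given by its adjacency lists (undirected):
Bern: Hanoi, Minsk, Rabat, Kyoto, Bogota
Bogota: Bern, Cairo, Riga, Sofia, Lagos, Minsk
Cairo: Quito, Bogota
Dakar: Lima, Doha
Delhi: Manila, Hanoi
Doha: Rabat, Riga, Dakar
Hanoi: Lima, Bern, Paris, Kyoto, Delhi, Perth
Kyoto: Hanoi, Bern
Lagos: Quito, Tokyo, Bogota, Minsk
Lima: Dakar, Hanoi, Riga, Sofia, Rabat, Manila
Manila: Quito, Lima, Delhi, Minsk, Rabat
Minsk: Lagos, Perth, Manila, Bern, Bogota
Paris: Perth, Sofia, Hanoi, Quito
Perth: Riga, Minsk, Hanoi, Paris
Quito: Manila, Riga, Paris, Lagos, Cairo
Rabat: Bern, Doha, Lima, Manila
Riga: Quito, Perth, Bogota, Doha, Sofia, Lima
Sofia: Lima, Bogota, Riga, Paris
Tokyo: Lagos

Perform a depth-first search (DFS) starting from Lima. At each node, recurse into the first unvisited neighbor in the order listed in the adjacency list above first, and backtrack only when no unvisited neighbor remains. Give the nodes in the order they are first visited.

Visit Lima
Lima → Dakar
Dakar → Doha
Doha → Rabat
Rabat → Bern
Bern → Hanoi
Hanoi → Paris
Paris → Perth
Perth → Riga
Riga → Quito
Quito → Manila
Manila → Delhi
Manila → Minsk
Minsk → Lagos
Lagos → Tokyo
Lagos → Bogota
Bogota → Cairo
Bogota → Sofia
Hanoi → Kyoto

Lima -> Dakar -> Doha -> Rabat -> Bern -> Hanoi -> Paris -> Perth -> Riga -> Quito -> Manila -> Delhi -> Minsk -> Lagos -> Tokyo -> Bogota -> Cairo -> Sofia -> Kyoto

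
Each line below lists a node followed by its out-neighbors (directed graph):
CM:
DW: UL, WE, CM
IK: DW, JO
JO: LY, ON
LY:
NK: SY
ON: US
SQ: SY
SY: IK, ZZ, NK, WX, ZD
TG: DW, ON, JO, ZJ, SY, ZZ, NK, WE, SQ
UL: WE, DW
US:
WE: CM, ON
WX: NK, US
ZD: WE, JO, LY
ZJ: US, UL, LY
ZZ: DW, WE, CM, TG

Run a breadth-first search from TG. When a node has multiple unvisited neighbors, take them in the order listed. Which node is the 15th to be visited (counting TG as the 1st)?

IK

Visit TG; enqueue DW, ON, JO, ZJ, SY, ZZ, NK, WE, SQ → queue [DW, ON, JO, ZJ, SY, ZZ, NK, WE, SQ]
Visit DW; enqueue UL, CM → queue [ON, JO, ZJ, SY, ZZ, NK, WE, SQ, UL, CM]
Visit ON; enqueue US → queue [JO, ZJ, SY, ZZ, NK, WE, SQ, UL, CM, US]
Visit JO; enqueue LY → queue [ZJ, SY, ZZ, NK, WE, SQ, UL, CM, US, LY]
Visit ZJ → queue [SY, ZZ, NK, WE, SQ, UL, CM, US, LY]
Visit SY; enqueue IK, WX, ZD → queue [ZZ, NK, WE, SQ, UL, CM, US, LY, IK, WX, ZD]
Visit ZZ → queue [NK, WE, SQ, UL, CM, US, LY, IK, WX, ZD]
Visit NK → queue [WE, SQ, UL, CM, US, LY, IK, WX, ZD]
Visit WE → queue [SQ, UL, CM, US, LY, IK, WX, ZD]
Visit SQ → queue [UL, CM, US, LY, IK, WX, ZD]
Visit UL → queue [CM, US, LY, IK, WX, ZD]
Visit CM → queue [US, LY, IK, WX, ZD]
Visit US → queue [LY, IK, WX, ZD]
Visit LY → queue [IK, WX, ZD]
Visit IK → queue [WX, ZD]
Visit WX → queue [ZD]
Visit ZD → queue []

Visit order: TG, DW, ON, JO, ZJ, SY, ZZ, NK, WE, SQ, UL, CM, US, LY, IK, WX, ZD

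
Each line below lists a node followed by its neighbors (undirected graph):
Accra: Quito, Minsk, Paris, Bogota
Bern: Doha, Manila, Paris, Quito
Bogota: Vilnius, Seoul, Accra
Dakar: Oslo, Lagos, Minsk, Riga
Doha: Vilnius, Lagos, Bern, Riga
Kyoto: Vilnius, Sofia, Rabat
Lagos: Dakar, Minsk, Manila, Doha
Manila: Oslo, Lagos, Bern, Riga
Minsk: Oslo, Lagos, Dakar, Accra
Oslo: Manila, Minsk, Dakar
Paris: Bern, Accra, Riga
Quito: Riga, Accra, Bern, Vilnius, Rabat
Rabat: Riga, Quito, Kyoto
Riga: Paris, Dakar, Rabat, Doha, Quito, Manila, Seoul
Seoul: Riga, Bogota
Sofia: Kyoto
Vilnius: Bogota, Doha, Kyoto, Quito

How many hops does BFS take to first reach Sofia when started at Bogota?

3

Level 0: Bogota
Level 1: Accra, Seoul, Vilnius
Level 2: Doha, Kyoto, Minsk, Paris, Quito, Riga
Level 3: Bern, Dakar, Lagos, Manila, Oslo, Rabat, Sofia
Sofia first appears at level 3.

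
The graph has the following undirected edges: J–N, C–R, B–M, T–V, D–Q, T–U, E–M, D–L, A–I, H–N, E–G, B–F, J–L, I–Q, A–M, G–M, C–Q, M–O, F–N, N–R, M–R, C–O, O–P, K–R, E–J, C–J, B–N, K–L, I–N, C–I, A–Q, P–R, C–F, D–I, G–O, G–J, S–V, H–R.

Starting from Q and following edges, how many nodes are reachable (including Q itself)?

18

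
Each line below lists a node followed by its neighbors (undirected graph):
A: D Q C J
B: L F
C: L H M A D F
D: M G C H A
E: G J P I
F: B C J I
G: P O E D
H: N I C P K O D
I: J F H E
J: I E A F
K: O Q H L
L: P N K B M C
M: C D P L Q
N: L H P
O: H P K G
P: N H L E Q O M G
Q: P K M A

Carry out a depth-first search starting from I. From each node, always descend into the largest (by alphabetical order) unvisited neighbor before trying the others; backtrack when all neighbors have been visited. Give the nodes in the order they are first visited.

Visit I
I → J
J → F
F → C
C → M
M → Q
Q → P
P → O
O → K
K → L
L → N
N → H
H → D
D → G
G → E
D → A
L → B

I, J, F, C, M, Q, P, O, K, L, N, H, D, G, E, A, B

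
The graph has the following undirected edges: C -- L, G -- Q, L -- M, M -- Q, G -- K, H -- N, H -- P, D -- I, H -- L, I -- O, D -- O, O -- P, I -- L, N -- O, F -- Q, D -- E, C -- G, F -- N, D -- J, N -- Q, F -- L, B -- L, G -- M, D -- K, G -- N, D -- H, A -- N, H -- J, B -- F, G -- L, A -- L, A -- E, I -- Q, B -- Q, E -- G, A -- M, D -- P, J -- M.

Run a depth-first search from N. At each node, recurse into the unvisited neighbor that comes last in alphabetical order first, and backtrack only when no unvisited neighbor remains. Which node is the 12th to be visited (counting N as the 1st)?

Visit N
N → Q
Q → M
M → L
L → I
I → O
O → P
P → H
H → J
J → D
D → K
K → G
G → E
E → A
G → C
L → F
F → B

Visit order: N, Q, M, L, I, O, P, H, J, D, K, G, E, A, C, F, B

G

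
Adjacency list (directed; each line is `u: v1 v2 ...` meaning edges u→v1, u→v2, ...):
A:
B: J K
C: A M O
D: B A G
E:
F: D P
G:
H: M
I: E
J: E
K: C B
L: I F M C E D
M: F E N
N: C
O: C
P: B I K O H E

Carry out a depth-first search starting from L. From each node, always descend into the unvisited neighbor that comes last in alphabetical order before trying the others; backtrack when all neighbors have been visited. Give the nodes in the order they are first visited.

L → M → N → C → O → A → F → P → K → B → J → E → I → H → D → G

Visit L
L → M
M → N
N → C
C → O
C → A
M → F
F → P
P → K
K → B
B → J
J → E
P → I
P → H
F → D
D → G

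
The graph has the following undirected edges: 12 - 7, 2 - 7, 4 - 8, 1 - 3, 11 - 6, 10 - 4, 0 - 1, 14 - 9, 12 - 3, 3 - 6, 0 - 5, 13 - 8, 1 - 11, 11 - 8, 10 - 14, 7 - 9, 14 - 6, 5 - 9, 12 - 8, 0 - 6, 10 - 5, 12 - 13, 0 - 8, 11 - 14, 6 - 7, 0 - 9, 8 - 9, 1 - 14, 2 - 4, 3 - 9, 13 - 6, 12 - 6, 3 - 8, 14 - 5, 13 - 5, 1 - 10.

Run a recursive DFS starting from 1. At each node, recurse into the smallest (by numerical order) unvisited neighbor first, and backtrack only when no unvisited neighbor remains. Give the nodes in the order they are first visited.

Visit 1
1 → 0
0 → 5
5 → 9
9 → 3
3 → 6
6 → 7
7 → 2
2 → 4
4 → 8
8 → 11
11 → 14
14 → 10
8 → 12
12 → 13

1, 0, 5, 9, 3, 6, 7, 2, 4, 8, 11, 14, 10, 12, 13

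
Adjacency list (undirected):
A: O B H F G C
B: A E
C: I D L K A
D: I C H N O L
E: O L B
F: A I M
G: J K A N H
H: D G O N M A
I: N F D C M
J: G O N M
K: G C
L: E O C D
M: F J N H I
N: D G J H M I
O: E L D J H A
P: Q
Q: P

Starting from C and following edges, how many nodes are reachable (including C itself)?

BFS from C visits: C, A, D, I, K, L, B, F, G, H, O, N, M, E, J
Reachable nodes: 15 of 17 total.

15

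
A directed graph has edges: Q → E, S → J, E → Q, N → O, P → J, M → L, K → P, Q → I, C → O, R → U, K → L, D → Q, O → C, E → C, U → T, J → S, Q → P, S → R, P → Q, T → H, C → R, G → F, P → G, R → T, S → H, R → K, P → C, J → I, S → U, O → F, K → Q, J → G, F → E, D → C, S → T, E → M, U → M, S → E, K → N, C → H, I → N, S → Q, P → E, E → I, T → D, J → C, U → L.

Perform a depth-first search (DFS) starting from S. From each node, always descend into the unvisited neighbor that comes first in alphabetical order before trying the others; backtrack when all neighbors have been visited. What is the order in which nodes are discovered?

Visit S
S → E
E → C
C → H
C → O
O → F
C → R
R → K
K → L
K → N
K → P
P → G
P → J
J → I
P → Q
R → T
T → D
R → U
U → M

S, E, C, H, O, F, R, K, L, N, P, G, J, I, Q, T, D, U, M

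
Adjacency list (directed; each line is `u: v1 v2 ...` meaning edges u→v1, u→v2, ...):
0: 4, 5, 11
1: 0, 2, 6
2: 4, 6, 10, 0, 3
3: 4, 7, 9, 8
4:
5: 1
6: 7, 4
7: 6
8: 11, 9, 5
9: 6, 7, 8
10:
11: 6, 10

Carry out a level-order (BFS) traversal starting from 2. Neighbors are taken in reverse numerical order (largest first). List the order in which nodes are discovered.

Visit 2; enqueue 10, 6, 4, 3, 0 → queue [10, 6, 4, 3, 0]
Visit 10 → queue [6, 4, 3, 0]
Visit 6; enqueue 7 → queue [4, 3, 0, 7]
Visit 4 → queue [3, 0, 7]
Visit 3; enqueue 9, 8 → queue [0, 7, 9, 8]
Visit 0; enqueue 11, 5 → queue [7, 9, 8, 11, 5]
Visit 7 → queue [9, 8, 11, 5]
Visit 9 → queue [8, 11, 5]
Visit 8 → queue [11, 5]
Visit 11 → queue [5]
Visit 5; enqueue 1 → queue [1]
Visit 1 → queue []

2 → 10 → 6 → 4 → 3 → 0 → 7 → 9 → 8 → 11 → 5 → 1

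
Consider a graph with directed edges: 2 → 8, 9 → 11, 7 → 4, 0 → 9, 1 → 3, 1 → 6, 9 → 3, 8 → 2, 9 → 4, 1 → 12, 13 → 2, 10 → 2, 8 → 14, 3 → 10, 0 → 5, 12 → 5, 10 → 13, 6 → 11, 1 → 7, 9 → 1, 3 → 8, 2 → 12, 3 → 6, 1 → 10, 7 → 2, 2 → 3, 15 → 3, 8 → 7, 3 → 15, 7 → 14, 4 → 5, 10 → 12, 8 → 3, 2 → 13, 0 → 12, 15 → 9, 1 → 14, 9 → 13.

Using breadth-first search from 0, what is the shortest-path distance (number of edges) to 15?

Level 0: 0
Level 1: 5, 9, 12
Level 2: 1, 3, 4, 11, 13
Level 3: 2, 6, 7, 8, 10, 14, 15
15 first appears at level 3.

3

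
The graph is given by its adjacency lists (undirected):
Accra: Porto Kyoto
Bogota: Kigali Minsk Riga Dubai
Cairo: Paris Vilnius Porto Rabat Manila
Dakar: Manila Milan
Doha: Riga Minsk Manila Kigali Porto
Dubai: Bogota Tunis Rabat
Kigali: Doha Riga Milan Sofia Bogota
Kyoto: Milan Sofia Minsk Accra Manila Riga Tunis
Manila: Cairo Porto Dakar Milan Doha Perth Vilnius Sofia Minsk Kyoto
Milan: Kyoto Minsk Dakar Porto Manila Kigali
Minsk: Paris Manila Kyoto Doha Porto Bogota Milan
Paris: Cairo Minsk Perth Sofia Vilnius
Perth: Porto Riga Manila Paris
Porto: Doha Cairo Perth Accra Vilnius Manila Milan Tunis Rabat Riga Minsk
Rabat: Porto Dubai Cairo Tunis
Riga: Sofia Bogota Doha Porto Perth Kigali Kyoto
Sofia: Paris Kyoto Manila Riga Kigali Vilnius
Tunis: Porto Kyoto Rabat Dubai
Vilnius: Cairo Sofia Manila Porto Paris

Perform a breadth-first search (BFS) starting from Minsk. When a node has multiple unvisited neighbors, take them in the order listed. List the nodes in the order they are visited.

Minsk -> Paris -> Manila -> Kyoto -> Doha -> Porto -> Bogota -> Milan -> Cairo -> Perth -> Sofia -> Vilnius -> Dakar -> Accra -> Riga -> Tunis -> Kigali -> Rabat -> Dubai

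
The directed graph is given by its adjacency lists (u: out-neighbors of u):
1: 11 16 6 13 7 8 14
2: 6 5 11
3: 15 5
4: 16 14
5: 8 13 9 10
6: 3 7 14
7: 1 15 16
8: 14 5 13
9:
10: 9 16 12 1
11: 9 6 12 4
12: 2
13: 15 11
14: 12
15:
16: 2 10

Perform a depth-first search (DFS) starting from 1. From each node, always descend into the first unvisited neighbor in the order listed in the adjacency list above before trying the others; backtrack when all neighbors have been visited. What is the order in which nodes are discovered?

1 11 9 6 3 15 5 8 14 12 2 13 10 16 7 4

Visit 1
1 → 11
11 → 9
11 → 6
6 → 3
3 → 15
3 → 5
5 → 8
8 → 14
14 → 12
12 → 2
8 → 13
5 → 10
10 → 16
6 → 7
11 → 4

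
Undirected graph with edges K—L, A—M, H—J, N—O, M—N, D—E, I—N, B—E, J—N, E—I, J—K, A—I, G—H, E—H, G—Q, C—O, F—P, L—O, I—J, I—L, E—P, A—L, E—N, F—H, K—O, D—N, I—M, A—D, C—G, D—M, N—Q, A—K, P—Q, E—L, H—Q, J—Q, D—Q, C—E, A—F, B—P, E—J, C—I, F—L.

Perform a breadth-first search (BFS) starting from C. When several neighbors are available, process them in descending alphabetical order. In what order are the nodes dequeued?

C O I G E N L K M J A Q H P D B F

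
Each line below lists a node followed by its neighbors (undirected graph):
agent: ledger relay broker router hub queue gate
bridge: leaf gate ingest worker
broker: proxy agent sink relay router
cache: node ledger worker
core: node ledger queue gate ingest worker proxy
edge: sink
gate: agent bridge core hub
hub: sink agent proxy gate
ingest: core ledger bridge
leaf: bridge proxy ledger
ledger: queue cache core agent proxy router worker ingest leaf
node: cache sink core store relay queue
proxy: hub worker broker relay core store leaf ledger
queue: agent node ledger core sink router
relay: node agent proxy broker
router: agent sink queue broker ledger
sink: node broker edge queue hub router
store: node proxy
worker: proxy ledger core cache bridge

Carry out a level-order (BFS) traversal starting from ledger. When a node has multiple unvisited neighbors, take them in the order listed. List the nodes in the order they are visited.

ledger, queue, cache, core, agent, proxy, router, worker, ingest, leaf, node, sink, gate, relay, broker, hub, store, bridge, edge

Visit ledger; enqueue queue, cache, core, agent, proxy, router, worker, ingest, leaf → queue [queue, cache, core, agent, proxy, router, worker, ingest, leaf]
Visit queue; enqueue node, sink → queue [cache, core, agent, proxy, router, worker, ingest, leaf, node, sink]
Visit cache → queue [core, agent, proxy, router, worker, ingest, leaf, node, sink]
Visit core; enqueue gate → queue [agent, proxy, router, worker, ingest, leaf, node, sink, gate]
Visit agent; enqueue relay, broker, hub → queue [proxy, router, worker, ingest, leaf, node, sink, gate, relay, broker, hub]
Visit proxy; enqueue store → queue [router, worker, ingest, leaf, node, sink, gate, relay, broker, hub, store]
Visit router → queue [worker, ingest, leaf, node, sink, gate, relay, broker, hub, store]
Visit worker; enqueue bridge → queue [ingest, leaf, node, sink, gate, relay, broker, hub, store, bridge]
Visit ingest → queue [leaf, node, sink, gate, relay, broker, hub, store, bridge]
Visit leaf → queue [node, sink, gate, relay, broker, hub, store, bridge]
Visit node → queue [sink, gate, relay, broker, hub, store, bridge]
Visit sink; enqueue edge → queue [gate, relay, broker, hub, store, bridge, edge]
Visit gate → queue [relay, broker, hub, store, bridge, edge]
Visit relay → queue [broker, hub, store, bridge, edge]
Visit broker → queue [hub, store, bridge, edge]
Visit hub → queue [store, bridge, edge]
Visit store → queue [bridge, edge]
Visit bridge → queue [edge]
Visit edge → queue []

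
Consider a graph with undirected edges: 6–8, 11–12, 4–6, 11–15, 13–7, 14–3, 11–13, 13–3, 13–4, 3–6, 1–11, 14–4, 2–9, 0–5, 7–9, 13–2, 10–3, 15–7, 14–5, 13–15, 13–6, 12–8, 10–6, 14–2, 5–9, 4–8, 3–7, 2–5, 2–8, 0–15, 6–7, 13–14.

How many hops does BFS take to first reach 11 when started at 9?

3

Level 0: 9
Level 1: 2, 5, 7
Level 2: 0, 3, 6, 8, 13, 14, 15
Level 3: 4, 10, 11, 12
Level 4: 1
11 first appears at level 3.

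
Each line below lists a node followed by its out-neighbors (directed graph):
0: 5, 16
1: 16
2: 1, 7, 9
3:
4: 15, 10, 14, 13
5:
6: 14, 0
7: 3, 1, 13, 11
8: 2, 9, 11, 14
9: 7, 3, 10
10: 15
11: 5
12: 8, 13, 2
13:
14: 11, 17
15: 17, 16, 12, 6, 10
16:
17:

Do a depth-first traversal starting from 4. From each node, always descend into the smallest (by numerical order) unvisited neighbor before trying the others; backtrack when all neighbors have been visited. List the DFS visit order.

4 -> 10 -> 15 -> 6 -> 0 -> 5 -> 16 -> 14 -> 11 -> 17 -> 12 -> 2 -> 1 -> 7 -> 3 -> 13 -> 9 -> 8

Visit 4
4 → 10
10 → 15
15 → 6
6 → 0
0 → 5
0 → 16
6 → 14
14 → 11
14 → 17
15 → 12
12 → 2
2 → 1
2 → 7
7 → 3
7 → 13
2 → 9
12 → 8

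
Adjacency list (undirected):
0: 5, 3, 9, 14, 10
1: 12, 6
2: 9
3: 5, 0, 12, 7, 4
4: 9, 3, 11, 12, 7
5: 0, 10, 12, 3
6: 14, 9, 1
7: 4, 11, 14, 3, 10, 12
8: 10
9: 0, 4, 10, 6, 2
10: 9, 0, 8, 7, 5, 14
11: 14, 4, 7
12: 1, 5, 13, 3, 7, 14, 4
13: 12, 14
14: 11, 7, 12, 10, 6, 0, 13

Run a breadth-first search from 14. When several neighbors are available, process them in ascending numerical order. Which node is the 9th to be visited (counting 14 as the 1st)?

3

Visit 14; enqueue 0, 6, 7, 10, 11, 12, 13 → queue [0, 6, 7, 10, 11, 12, 13]
Visit 0; enqueue 3, 5, 9 → queue [6, 7, 10, 11, 12, 13, 3, 5, 9]
Visit 6; enqueue 1 → queue [7, 10, 11, 12, 13, 3, 5, 9, 1]
Visit 7; enqueue 4 → queue [10, 11, 12, 13, 3, 5, 9, 1, 4]
Visit 10; enqueue 8 → queue [11, 12, 13, 3, 5, 9, 1, 4, 8]
Visit 11 → queue [12, 13, 3, 5, 9, 1, 4, 8]
Visit 12 → queue [13, 3, 5, 9, 1, 4, 8]
Visit 13 → queue [3, 5, 9, 1, 4, 8]
Visit 3 → queue [5, 9, 1, 4, 8]
Visit 5 → queue [9, 1, 4, 8]
Visit 9; enqueue 2 → queue [1, 4, 8, 2]
Visit 1 → queue [4, 8, 2]
Visit 4 → queue [8, 2]
Visit 8 → queue [2]
Visit 2 → queue []

Visit order: 14, 0, 6, 7, 10, 11, 12, 13, 3, 5, 9, 1, 4, 8, 2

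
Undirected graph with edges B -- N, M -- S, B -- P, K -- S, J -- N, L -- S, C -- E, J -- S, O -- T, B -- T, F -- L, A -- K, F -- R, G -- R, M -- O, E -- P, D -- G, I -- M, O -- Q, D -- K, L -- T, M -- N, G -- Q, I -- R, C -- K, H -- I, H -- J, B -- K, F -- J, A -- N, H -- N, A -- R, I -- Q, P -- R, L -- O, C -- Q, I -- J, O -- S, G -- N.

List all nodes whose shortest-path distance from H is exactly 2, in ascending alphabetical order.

A, B, F, G, M, Q, R, S

Level 0: H
Level 1: I, J, N
Level 2: A, B, F, G, M, Q, R, S
Level 3: C, D, K, L, O, P, T
Level 4: E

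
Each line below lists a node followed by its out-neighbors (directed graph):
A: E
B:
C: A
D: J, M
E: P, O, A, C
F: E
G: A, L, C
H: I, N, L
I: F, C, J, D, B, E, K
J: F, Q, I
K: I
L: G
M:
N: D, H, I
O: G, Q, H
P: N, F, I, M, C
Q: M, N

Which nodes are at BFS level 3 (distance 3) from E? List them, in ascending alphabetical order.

B, D, J, K, L

Level 0: E
Level 1: A, C, O, P
Level 2: F, G, H, I, M, N, Q
Level 3: B, D, J, K, L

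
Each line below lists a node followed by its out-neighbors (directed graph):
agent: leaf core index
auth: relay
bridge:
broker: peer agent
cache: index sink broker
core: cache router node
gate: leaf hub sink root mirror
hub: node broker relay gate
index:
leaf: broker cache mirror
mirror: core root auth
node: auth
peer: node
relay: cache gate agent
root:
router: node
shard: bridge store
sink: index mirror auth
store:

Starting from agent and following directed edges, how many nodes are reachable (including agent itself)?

BFS from agent visits: agent, core, index, leaf, cache, node, router, broker, mirror, sink, auth, peer, root, relay, gate, hub
Reachable nodes: 16 of 19 total.

16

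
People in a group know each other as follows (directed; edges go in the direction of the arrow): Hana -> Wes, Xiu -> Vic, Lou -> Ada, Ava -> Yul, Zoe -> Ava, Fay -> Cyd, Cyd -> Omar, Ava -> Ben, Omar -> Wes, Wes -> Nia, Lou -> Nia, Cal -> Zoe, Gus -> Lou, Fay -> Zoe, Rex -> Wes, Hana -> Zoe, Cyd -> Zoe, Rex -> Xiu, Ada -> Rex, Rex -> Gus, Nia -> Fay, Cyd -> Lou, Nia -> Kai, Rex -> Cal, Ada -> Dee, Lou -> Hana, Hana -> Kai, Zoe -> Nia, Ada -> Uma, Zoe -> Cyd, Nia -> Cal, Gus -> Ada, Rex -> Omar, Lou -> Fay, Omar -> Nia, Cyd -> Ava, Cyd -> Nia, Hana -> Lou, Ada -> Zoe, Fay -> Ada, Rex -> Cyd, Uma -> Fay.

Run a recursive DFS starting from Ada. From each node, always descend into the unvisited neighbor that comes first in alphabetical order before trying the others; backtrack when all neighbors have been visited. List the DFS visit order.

Visit Ada
Ada → Dee
Ada → Rex
Rex → Cal
Cal → Zoe
Zoe → Ava
Ava → Ben
Ava → Yul
Zoe → Cyd
Cyd → Lou
Lou → Fay
Lou → Hana
Hana → Kai
Hana → Wes
Wes → Nia
Cyd → Omar
Rex → Gus
Rex → Xiu
Xiu → Vic
Ada → Uma

Ada Dee Rex Cal Zoe Ava Ben Yul Cyd Lou Fay Hana Kai Wes Nia Omar Gus Xiu Vic Uma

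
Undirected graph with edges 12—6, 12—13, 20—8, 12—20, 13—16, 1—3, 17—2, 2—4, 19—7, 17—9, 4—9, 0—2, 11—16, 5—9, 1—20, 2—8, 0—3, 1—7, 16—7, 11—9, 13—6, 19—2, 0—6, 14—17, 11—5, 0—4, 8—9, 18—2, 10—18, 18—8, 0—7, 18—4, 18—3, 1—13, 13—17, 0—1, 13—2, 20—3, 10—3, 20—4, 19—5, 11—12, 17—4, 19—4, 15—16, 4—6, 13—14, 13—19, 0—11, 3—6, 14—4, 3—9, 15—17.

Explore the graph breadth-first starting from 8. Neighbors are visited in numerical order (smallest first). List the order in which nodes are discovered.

Visit 8; enqueue 2, 9, 18, 20 → queue [2, 9, 18, 20]
Visit 2; enqueue 0, 4, 13, 17, 19 → queue [9, 18, 20, 0, 4, 13, 17, 19]
Visit 9; enqueue 3, 5, 11 → queue [18, 20, 0, 4, 13, 17, 19, 3, 5, 11]
Visit 18; enqueue 10 → queue [20, 0, 4, 13, 17, 19, 3, 5, 11, 10]
Visit 20; enqueue 1, 12 → queue [0, 4, 13, 17, 19, 3, 5, 11, 10, 1, 12]
Visit 0; enqueue 6, 7 → queue [4, 13, 17, 19, 3, 5, 11, 10, 1, 12, 6, 7]
Visit 4; enqueue 14 → queue [13, 17, 19, 3, 5, 11, 10, 1, 12, 6, 7, 14]
Visit 13; enqueue 16 → queue [17, 19, 3, 5, 11, 10, 1, 12, 6, 7, 14, 16]
Visit 17; enqueue 15 → queue [19, 3, 5, 11, 10, 1, 12, 6, 7, 14, 16, 15]
Visit 19 → queue [3, 5, 11, 10, 1, 12, 6, 7, 14, 16, 15]
Visit 3 → queue [5, 11, 10, 1, 12, 6, 7, 14, 16, 15]
Visit 5 → queue [11, 10, 1, 12, 6, 7, 14, 16, 15]
Visit 11 → queue [10, 1, 12, 6, 7, 14, 16, 15]
Visit 10 → queue [1, 12, 6, 7, 14, 16, 15]
Visit 1 → queue [12, 6, 7, 14, 16, 15]
Visit 12 → queue [6, 7, 14, 16, 15]
Visit 6 → queue [7, 14, 16, 15]
Visit 7 → queue [14, 16, 15]
Visit 14 → queue [16, 15]
Visit 16 → queue [15]
Visit 15 → queue []

8 2 9 18 20 0 4 13 17 19 3 5 11 10 1 12 6 7 14 16 15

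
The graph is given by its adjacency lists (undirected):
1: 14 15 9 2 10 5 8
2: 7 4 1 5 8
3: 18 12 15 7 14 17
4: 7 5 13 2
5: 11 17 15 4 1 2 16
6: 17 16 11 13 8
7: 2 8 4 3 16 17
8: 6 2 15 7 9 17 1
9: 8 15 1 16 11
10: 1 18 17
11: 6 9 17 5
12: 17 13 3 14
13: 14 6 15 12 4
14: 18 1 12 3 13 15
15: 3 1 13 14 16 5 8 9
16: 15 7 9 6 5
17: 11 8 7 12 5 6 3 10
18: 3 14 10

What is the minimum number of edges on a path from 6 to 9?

Level 0: 6
Level 1: 8, 11, 13, 16, 17
Level 2: 1, 2, 3, 4, 5, 7, 9, 10, 12, 14, 15
Level 3: 18
9 first appears at level 2.

2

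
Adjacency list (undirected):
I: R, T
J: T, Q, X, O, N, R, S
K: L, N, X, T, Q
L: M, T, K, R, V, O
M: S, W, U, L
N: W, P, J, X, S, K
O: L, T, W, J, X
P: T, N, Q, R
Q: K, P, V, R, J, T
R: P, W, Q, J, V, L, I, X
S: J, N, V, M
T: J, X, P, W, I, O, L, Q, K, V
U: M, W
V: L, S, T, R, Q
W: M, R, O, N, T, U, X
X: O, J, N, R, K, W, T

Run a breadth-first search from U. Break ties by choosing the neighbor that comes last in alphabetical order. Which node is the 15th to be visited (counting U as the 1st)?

P

Visit U; enqueue W, M → queue [W, M]
Visit W; enqueue X, T, R, O, N → queue [M, X, T, R, O, N]
Visit M; enqueue S, L → queue [X, T, R, O, N, S, L]
Visit X; enqueue K, J → queue [T, R, O, N, S, L, K, J]
Visit T; enqueue V, Q, P, I → queue [R, O, N, S, L, K, J, V, Q, P, I]
Visit R → queue [O, N, S, L, K, J, V, Q, P, I]
Visit O → queue [N, S, L, K, J, V, Q, P, I]
Visit N → queue [S, L, K, J, V, Q, P, I]
Visit S → queue [L, K, J, V, Q, P, I]
Visit L → queue [K, J, V, Q, P, I]
Visit K → queue [J, V, Q, P, I]
Visit J → queue [V, Q, P, I]
Visit V → queue [Q, P, I]
Visit Q → queue [P, I]
Visit P → queue [I]
Visit I → queue []

Visit order: U, W, M, X, T, R, O, N, S, L, K, J, V, Q, P, I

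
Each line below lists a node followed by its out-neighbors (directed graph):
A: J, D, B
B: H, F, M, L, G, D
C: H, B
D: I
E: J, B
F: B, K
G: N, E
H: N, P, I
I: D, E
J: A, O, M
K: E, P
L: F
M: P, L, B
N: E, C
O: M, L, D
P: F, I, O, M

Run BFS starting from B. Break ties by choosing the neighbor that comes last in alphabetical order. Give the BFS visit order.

Visit B; enqueue M, L, H, G, F, D → queue [M, L, H, G, F, D]
Visit M; enqueue P → queue [L, H, G, F, D, P]
Visit L → queue [H, G, F, D, P]
Visit H; enqueue N, I → queue [G, F, D, P, N, I]
Visit G; enqueue E → queue [F, D, P, N, I, E]
Visit F; enqueue K → queue [D, P, N, I, E, K]
Visit D → queue [P, N, I, E, K]
Visit P; enqueue O → queue [N, I, E, K, O]
Visit N; enqueue C → queue [I, E, K, O, C]
Visit I → queue [E, K, O, C]
Visit E; enqueue J → queue [K, O, C, J]
Visit K → queue [O, C, J]
Visit O → queue [C, J]
Visit C → queue [J]
Visit J; enqueue A → queue [A]
Visit A → queue []

B → M → L → H → G → F → D → P → N → I → E → K → O → C → J → A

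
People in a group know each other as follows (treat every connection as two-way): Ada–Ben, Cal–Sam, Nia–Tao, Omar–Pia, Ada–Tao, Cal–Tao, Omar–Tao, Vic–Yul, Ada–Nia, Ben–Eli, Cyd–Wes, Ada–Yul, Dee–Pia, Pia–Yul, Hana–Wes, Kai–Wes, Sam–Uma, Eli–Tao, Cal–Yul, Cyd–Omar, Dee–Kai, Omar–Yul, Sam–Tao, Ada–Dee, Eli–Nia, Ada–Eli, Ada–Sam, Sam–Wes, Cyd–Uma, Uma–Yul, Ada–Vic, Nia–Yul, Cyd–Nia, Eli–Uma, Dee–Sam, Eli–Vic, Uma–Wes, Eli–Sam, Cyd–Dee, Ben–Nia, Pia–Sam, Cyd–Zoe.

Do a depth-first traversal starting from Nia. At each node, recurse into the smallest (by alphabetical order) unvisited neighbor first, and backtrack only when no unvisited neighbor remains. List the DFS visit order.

Nia, Ada, Ben, Eli, Sam, Cal, Tao, Omar, Cyd, Dee, Kai, Wes, Hana, Uma, Yul, Pia, Vic, Zoe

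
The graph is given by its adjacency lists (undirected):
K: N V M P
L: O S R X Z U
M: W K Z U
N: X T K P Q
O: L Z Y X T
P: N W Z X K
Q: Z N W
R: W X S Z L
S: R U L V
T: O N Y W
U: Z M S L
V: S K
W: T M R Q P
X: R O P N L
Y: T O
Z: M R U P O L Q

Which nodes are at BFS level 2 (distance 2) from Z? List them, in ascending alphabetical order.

K, N, S, T, W, X, Y

Level 0: Z
Level 1: L, M, O, P, Q, R, U
Level 2: K, N, S, T, W, X, Y
Level 3: V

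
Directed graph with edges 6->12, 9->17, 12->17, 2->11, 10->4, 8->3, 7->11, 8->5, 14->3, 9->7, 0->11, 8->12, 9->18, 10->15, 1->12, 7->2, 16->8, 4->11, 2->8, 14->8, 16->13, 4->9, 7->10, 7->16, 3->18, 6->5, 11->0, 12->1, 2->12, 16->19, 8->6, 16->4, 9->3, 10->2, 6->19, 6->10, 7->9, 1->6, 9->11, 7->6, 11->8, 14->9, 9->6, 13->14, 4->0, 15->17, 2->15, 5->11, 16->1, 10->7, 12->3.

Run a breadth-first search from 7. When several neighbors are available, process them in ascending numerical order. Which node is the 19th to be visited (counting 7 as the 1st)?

13

Visit 7; enqueue 2, 6, 9, 10, 11, 16 → queue [2, 6, 9, 10, 11, 16]
Visit 2; enqueue 8, 12, 15 → queue [6, 9, 10, 11, 16, 8, 12, 15]
Visit 6; enqueue 5, 19 → queue [9, 10, 11, 16, 8, 12, 15, 5, 19]
Visit 9; enqueue 3, 17, 18 → queue [10, 11, 16, 8, 12, 15, 5, 19, 3, 17, 18]
Visit 10; enqueue 4 → queue [11, 16, 8, 12, 15, 5, 19, 3, 17, 18, 4]
Visit 11; enqueue 0 → queue [16, 8, 12, 15, 5, 19, 3, 17, 18, 4, 0]
Visit 16; enqueue 1, 13 → queue [8, 12, 15, 5, 19, 3, 17, 18, 4, 0, 1, 13]
Visit 8 → queue [12, 15, 5, 19, 3, 17, 18, 4, 0, 1, 13]
Visit 12 → queue [15, 5, 19, 3, 17, 18, 4, 0, 1, 13]
Visit 15 → queue [5, 19, 3, 17, 18, 4, 0, 1, 13]
Visit 5 → queue [19, 3, 17, 18, 4, 0, 1, 13]
Visit 19 → queue [3, 17, 18, 4, 0, 1, 13]
Visit 3 → queue [17, 18, 4, 0, 1, 13]
Visit 17 → queue [18, 4, 0, 1, 13]
Visit 18 → queue [4, 0, 1, 13]
Visit 4 → queue [0, 1, 13]
Visit 0 → queue [1, 13]
Visit 1 → queue [13]
Visit 13; enqueue 14 → queue [14]
Visit 14 → queue []

Visit order: 7, 2, 6, 9, 10, 11, 16, 8, 12, 15, 5, 19, 3, 17, 18, 4, 0, 1, 13, 14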